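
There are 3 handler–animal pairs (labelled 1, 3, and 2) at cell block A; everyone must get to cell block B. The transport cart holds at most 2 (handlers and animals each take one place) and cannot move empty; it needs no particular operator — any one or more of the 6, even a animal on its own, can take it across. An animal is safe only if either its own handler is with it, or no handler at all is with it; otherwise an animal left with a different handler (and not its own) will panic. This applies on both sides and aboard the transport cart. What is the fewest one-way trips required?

11

Counting alone: each trip to cell block B takes at most 2 across and each return brings at least 1 back, so after t trips out (and t−1 returns) at most 2t − (t−1) of the 6 are across; that first reaches 6 at t = 5, so at least 9 crossings are needed.
The safety rule pushes this higher. Following every safe sequence of crossings, the most of the 6 that can be at cell block B as the transport cart arrives there on crossing 9 is 5 — never all 6.
So no plan with fewer than 11 crossings exists, and this one achieves 11:
1. animal 1 and handler 1 cross → cell block B.
2. handler 1 crosses ← cell block A.
3. animal 2 and animal 3 cross → cell block B.
4. animal 1 crosses ← cell block A.
5. handler 2 and handler 3 cross → cell block B.
6. animal 3 and handler 3 cross ← cell block A.
7. handler 1 and handler 3 cross → cell block B.
8. animal 2 crosses ← cell block A.
9. animal 1 and animal 3 cross → cell block B.
10. handler 2 crosses ← cell block A.
11. animal 2 and handler 2 cross → cell block B.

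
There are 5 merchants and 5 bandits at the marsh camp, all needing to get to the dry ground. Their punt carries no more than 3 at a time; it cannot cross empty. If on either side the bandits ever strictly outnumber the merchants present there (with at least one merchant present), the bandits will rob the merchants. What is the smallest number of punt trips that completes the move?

11

Counting alone: each trip to the dry ground takes at most 3 across and each return brings at least 1 back, so after t trips out (and t−1 returns) at most 3t − (t−1) of the 10 are across; that first reaches 10 at t = 5, so at least 9 crossings are needed.
The safety rule pushes this higher. Following every safe sequence of crossings, the most of the 10 that can be at the dry ground as the punt arrives there on crossing 9 is 9 — never all 10.
So no plan with fewer than 11 crossings exists, and this one achieves 11:
1. 2 bandits → the dry ground.  (the marsh camp: 5M 3B; the dry ground: 0M 2B)
2. 1 bandit ← the marsh camp.  (the marsh camp: 5M 4B; the dry ground: 0M 1B)
3. 3 bandits → the dry ground.  (the marsh camp: 5M 1B; the dry ground: 0M 4B)
4. 1 bandit ← the marsh camp.  (the marsh camp: 5M 2B; the dry ground: 0M 3B)
5. 3 merchants → the dry ground.  (the marsh camp: 2M 2B; the dry ground: 3M 3B)
6. 1 merchant and 1 bandit ← the marsh camp.  (the marsh camp: 3M 3B; the dry ground: 2M 2B)
7. 3 merchants → the dry ground.  (the marsh camp: 0M 3B; the dry ground: 5M 2B)
8. 1 bandit ← the marsh camp.  (the marsh camp: 0M 4B; the dry ground: 5M 1B)
9. 2 bandits → the dry ground.  (the marsh camp: 0M 2B; the dry ground: 5M 3B)
10. 1 bandit ← the marsh camp.  (the marsh camp: 0M 3B; the dry ground: 5M 2B)
11. 3 bandits → the dry ground.  (the marsh camp: 0M 0B; the dry ground: 5M 5B)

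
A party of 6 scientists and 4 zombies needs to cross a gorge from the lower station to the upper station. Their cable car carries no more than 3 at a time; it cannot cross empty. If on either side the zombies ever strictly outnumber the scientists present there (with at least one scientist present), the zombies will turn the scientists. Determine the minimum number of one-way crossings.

Counting alone: each trip to the upper station takes at most 3 across and each return brings at least 1 back, so after t trips out (and t−1 returns) at most 3t − (t−1) of the 10 are across; that first reaches 10 at t = 5, so at least 9 crossings are needed.
The plan below uses exactly 9 crossings, so it is optimal:
1. 2 zombies → the upper station.  (the lower station: 6S 2Z; the upper station: 0S 2Z)
2. 1 zombie ← the lower station.  (the lower station: 6S 3Z; the upper station: 0S 1Z)
3. 3 zombies → the upper station.  (the lower station: 6S 0Z; the upper station: 0S 4Z)
4. 1 zombie ← the lower station.  (the lower station: 6S 1Z; the upper station: 0S 3Z)
5. 3 scientists → the upper station.  (the lower station: 3S 1Z; the upper station: 3S 3Z)
6. 1 zombie ← the lower station.  (the lower station: 3S 2Z; the upper station: 3S 2Z)
7. 1 scientist and 2 zombies → the upper station.  (the lower station: 2S 0Z; the upper station: 4S 4Z)
8. 1 zombie ← the lower station.  (the lower station: 2S 1Z; the upper station: 4S 3Z)
9. 2 scientists and 1 zombie → the upper station.  (the lower station: 0S 0Z; the upper station: 6S 4Z)

9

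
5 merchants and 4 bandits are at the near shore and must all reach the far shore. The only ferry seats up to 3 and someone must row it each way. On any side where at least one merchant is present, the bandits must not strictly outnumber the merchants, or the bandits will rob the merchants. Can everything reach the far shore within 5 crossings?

No

Counting alone: each trip to the far shore takes at most 3 across and each return brings at least 1 back, so after t trips out (and t−1 returns) at most 3t − (t−1) of the 9 are across; that first reaches 9 at t = 4, so at least 7 crossings are needed.
Since 5 < 7, 5 crossings cannot be enough. (The shortest complete plan in fact takes 7:)
1. 3 bandits → the far shore.  (the near shore: 5M 1B; the far shore: 0M 3B)
2. 1 bandit ← the near shore.  (the near shore: 5M 2B; the far shore: 0M 2B)
3. 3 merchants → the far shore.  (the near shore: 2M 2B; the far shore: 3M 2B)
4. 1 merchant ← the near shore.  (the near shore: 3M 2B; the far shore: 2M 2B)
5. 2 merchants and 1 bandit → the far shore.  (the near shore: 1M 1B; the far shore: 4M 3B)
6. 1 merchant ← the near shore.  (the near shore: 2M 1B; the far shore: 3M 3B)
7. 2 merchants and 1 bandit → the far shore.  (the near shore: 0M 0B; the far shore: 5M 4B)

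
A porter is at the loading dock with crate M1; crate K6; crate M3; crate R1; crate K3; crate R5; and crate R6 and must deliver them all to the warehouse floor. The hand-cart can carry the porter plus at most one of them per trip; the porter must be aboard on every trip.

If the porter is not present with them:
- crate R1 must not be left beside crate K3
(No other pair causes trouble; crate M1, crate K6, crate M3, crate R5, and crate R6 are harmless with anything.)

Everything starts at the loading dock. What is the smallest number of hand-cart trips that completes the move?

13

Counting alone: the porter can take at most 1 across per trip to the warehouse floor, so moving all 7 needs at least 7 loaded trips out, with a return between consecutive ones — at least 13 crossings.
The plan below uses exactly 13 crossings, so it is optimal:
1. Porter goes to the warehouse floor with crate R1.  [the loading dock: crate K3, crate K6, crate M1, crate M3, crate R5, crate R6 | the warehouse floor: crate R1]
2. Porter goes back to the loading dock alone.  [the loading dock: crate K3, crate K6, crate M1, crate M3, crate R5, crate R6 | the warehouse floor: crate R1]
3. Porter goes to the warehouse floor with crate M1.  [the loading dock: crate K3, crate K6, crate M3, crate R5, crate R6 | the warehouse floor: crate M1, crate R1]
4. Porter goes back to the loading dock alone.  [the loading dock: crate K3, crate K6, crate M3, crate R5, crate R6 | the warehouse floor: crate M1, crate R1]
5. Porter goes to the warehouse floor with crate K6.  [the loading dock: crate K3, crate M3, crate R5, crate R6 | the warehouse floor: crate K6, crate M1, crate R1]
6. Porter goes back to the loading dock alone.  [the loading dock: crate K3, crate M3, crate R5, crate R6 | the warehouse floor: crate K6, crate M1, crate R1]
7. Porter goes to the warehouse floor with crate M3.  [the loading dock: crate K3, crate R5, crate R6 | the warehouse floor: crate K6, crate M1, crate M3, crate R1]
8. Porter goes back to the loading dock alone.  [the loading dock: crate K3, crate R5, crate R6 | the warehouse floor: crate K6, crate M1, crate M3, crate R1]
9. Porter goes to the warehouse floor with crate R5.  [the loading dock: crate K3, crate R6 | the warehouse floor: crate K6, crate M1, crate M3, crate R1, crate R5]
10. Porter goes back to the loading dock alone.  [the loading dock: crate K3, crate R6 | the warehouse floor: crate K6, crate M1, crate M3, crate R1, crate R5]
11. Porter goes to the warehouse floor with crate R6.  [the loading dock: crate K3 | the warehouse floor: crate K6, crate M1, crate M3, crate R1, crate R5, crate R6]
12. Porter goes back to the loading dock alone.  [the loading dock: crate K3 | the warehouse floor: crate K6, crate M1, crate M3, crate R1, crate R5, crate R6]
13. Porter goes to the warehouse floor with crate K3.  [the loading dock: — | the warehouse floor: crate K3, crate K6, crate M1, crate M3, crate R1, crate R5, crate R6]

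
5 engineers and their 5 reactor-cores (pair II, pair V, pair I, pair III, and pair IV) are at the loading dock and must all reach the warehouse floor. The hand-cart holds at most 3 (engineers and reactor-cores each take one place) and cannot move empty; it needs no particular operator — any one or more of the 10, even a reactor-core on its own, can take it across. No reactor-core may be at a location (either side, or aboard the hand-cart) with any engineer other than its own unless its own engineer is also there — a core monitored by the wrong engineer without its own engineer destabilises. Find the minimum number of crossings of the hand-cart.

11

Counting alone: each trip to the warehouse floor takes at most 3 across and each return brings at least 1 back, so after t trips out (and t−1 returns) at most 3t − (t−1) of the 10 are across; that first reaches 10 at t = 5, so at least 9 crossings are needed.
The safety rule pushes this higher. Following every safe sequence of crossings, the most of the 10 that can be at the warehouse floor as the hand-cart arrives there on crossing 9 is 9 — never all 10.
So no plan with fewer than 11 crossings exists, and this one achieves 11:
1. engineer II and reactor-core II cross → the warehouse floor.
2. engineer II crosses ← the loading dock.
3. reactor-core I, reactor-core III, and reactor-core V cross → the warehouse floor.
4. reactor-core II crosses ← the loading dock.
5. engineer I, engineer III, and engineer V cross → the warehouse floor.
6. engineer V and reactor-core V cross ← the loading dock.
7. engineer II, engineer IV, and engineer V cross → the warehouse floor.
8. reactor-core I crosses ← the loading dock.
9. reactor-core II and reactor-core V cross → the warehouse floor.
10. reactor-core II crosses ← the loading dock.
11. reactor-core I, reactor-core II, and reactor-core IV cross → the warehouse floor.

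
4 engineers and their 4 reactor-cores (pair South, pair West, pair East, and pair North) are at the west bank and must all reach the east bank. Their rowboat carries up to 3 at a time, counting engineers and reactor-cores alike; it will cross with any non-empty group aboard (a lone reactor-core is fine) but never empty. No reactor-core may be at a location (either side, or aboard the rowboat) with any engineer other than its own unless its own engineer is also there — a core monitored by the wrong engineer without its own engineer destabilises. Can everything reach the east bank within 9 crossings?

Yes — this plan uses 9 crossings (≤ 9):
1. engineer South and reactor-core South cross → the east bank.
2. engineer South crosses ← the west bank.
3. engineer South, engineer West, and reactor-core West cross → the east bank.
4. engineer South and reactor-core South cross ← the west bank.
5. engineer East, engineer North, and engineer South cross → the east bank.
6. reactor-core West crosses ← the west bank.
7. reactor-core South and reactor-core West cross → the east bank.
8. reactor-core South crosses ← the west bank.
9. reactor-core East, reactor-core North, and reactor-core South cross → the east bank.

Yes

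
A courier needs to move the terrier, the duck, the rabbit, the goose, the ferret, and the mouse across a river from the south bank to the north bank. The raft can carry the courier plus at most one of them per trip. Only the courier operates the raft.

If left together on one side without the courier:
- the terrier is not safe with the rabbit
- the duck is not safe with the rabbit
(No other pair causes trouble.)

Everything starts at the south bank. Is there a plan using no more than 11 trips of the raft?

No

Counting alone: the courier can take at most 1 across per trip to the north bank, so moving all 6 needs at least 6 loaded trips out, with a return between consecutive ones — at least 11 crossings.
The safety rule pushes this higher. Following every safe sequence of crossings, the most of the 6 that can be at the north bank as the raft arrives there on crossing 11 is 5 — never all 6.
So the move cannot be finished within 11 crossings. (The shortest complete plan takes 13:)
1. Courier goes to the north bank with the rabbit.
2. Courier goes back to the south bank alone.
3. Courier goes to the north bank with the terrier.
4. Courier goes back to the south bank with the rabbit.
5. Courier goes to the north bank with the duck.
6. Courier goes back to the south bank alone.
7. Courier goes to the north bank with the goose.
8. Courier goes back to the south bank alone.
9. Courier goes to the north bank with the ferret.
10. Courier goes back to the south bank alone.
11. Courier goes to the north bank with the mouse.
12. Courier goes back to the south bank alone.
13. Courier goes to the north bank with the rabbit.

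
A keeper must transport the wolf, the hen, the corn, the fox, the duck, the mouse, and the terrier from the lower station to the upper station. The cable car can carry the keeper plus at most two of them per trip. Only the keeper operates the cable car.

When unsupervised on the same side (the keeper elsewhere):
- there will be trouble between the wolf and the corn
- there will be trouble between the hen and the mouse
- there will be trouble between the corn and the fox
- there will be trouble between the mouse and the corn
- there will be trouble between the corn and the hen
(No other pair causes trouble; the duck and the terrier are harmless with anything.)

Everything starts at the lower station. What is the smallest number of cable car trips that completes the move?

11

Counting alone: the keeper can take at most 2 across per trip to the upper station, so moving all 7 needs at least 4 loaded trips out, with a return between consecutive ones — at least 7 crossings.
The safety rule pushes this higher. Following every safe sequence of crossings, the most of the 7 that can be at the upper station as the cable car arrives there on crossings 7, 9 is 5, 6 respectively — never all 7.
So no plan with fewer than 11 crossings exists, and this one achieves 11:
1. Keeper goes to the upper station with the corn and the hen.  [the lower station: the duck, the fox, the mouse, the terrier, the wolf | the upper station: the corn, the hen]
2. Keeper goes back to the lower station with the hen.  [the lower station: the duck, the fox, the hen, the mouse, the terrier, the wolf | the upper station: the corn]
3. Keeper goes to the upper station with the hen and the wolf.  [the lower station: the duck, the fox, the mouse, the terrier | the upper station: the corn, the hen, the wolf]
4. Keeper goes back to the lower station with the corn.  [the lower station: the corn, the duck, the fox, the mouse, the terrier | the upper station: the hen, the wolf]
5. Keeper goes to the upper station with the corn and the fox.  [the lower station: the duck, the mouse, the terrier | the upper station: the corn, the fox, the hen, the wolf]
6. Keeper goes back to the lower station with the corn.  [the lower station: the corn, the duck, the mouse, the terrier | the upper station: the fox, the hen, the wolf]
7. Keeper goes to the upper station with the corn and the duck.  [the lower station: the mouse, the terrier | the upper station: the corn, the duck, the fox, the hen, the wolf]
8. Keeper goes back to the lower station with the corn.  [the lower station: the corn, the mouse, the terrier | the upper station: the duck, the fox, the hen, the wolf]
9. Keeper goes to the upper station with the corn and the terrier.  [the lower station: the mouse | the upper station: the corn, the duck, the fox, the hen, the terrier, the wolf]
10. Keeper goes back to the lower station with the corn.  [the lower station: the corn, the mouse | the upper station: the duck, the fox, the hen, the terrier, the wolf]
11. Keeper goes to the upper station with the corn and the mouse.  [the lower station: — | the upper station: the corn, the duck, the fox, the hen, the mouse, the terrier, the wolf]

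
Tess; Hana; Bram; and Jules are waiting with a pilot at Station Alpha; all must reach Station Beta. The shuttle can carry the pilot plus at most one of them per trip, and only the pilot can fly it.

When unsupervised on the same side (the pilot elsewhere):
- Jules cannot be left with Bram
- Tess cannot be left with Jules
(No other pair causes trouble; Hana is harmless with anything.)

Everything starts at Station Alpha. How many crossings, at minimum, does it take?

Counting alone: the pilot can take at most 1 across per trip to Station Beta, so moving all 4 needs at least 4 loaded trips out, with a return between consecutive ones — at least 7 crossings.
The safety rule pushes this higher. Following every safe sequence of crossings, the most of the 4 that can be at Station Beta as the shuttle arrives there on crossing 7 is 3 — never all 4.
So no plan with fewer than 9 crossings exists, and this one achieves 9:
1. Pilot goes to Station Beta with Jules.
2. Pilot goes back to Station Alpha alone.
3. Pilot goes to Station Beta with Tess.
4. Pilot goes back to Station Alpha with Jules.
5. Pilot goes to Station Beta with Bram.
6. Pilot goes back to Station Alpha alone.
7. Pilot goes to Station Beta with Hana.
8. Pilot goes back to Station Alpha alone.
9. Pilot goes to Station Beta with Jules.

9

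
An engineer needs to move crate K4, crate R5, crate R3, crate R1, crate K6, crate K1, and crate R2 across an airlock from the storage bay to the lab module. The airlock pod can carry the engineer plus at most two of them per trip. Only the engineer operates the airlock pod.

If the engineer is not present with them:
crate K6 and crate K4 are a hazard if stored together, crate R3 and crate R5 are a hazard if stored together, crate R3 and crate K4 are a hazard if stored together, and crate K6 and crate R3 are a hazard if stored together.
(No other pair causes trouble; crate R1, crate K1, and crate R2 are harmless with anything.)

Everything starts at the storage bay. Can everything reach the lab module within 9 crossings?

No

Counting alone: the engineer can take at most 2 across per trip to the lab module, so moving all 7 needs at least 4 loaded trips out, with a return between consecutive ones — at least 7 crossings.
The safety rule pushes this higher. Following every safe sequence of crossings, the most of the 7 that can be at the lab module as the airlock pod arrives there on crossings 7, 9 is 5, 6 respectively — never all 7.
So the move cannot be finished within 9 crossings. (The shortest complete plan takes 11:)
1. Engineer goes to the lab module with crate K4 and crate R3.
2. Engineer goes back to the storage bay with crate K4.
3. Engineer goes to the lab module with crate K4 and crate R5.
4. Engineer goes back to the storage bay with crate R3.
5. Engineer goes to the lab module with crate R1 and crate R3.
6. Engineer goes back to the storage bay with crate R3.
7. Engineer goes to the lab module with crate K1 and crate R3.
8. Engineer goes back to the storage bay with crate R3.
9. Engineer goes to the lab module with crate R2 and crate R3.
10. Engineer goes back to the storage bay with crate R3.
11. Engineer goes to the lab module with crate K6 and crate R3.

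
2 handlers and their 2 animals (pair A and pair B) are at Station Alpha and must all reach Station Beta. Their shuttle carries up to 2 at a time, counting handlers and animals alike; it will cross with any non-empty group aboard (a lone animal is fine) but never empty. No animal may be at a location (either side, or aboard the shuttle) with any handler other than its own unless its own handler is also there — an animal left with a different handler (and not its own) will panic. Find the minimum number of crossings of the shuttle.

5

Counting alone: each trip to Station Beta takes at most 2 across and each return brings at least 1 back, so after t trips out (and t−1 returns) at most 2t − (t−1) of the 4 are across; that first reaches 4 at t = 3, so at least 5 crossings are needed.
The plan below uses exactly 5 crossings, so it is optimal:
1. animal A and handler A cross → Station Beta.
2. handler A crosses ← Station Alpha.
3. handler A and handler B cross → Station Beta.
4. handler B crosses ← Station Alpha.
5. animal B and handler B cross → Station Beta.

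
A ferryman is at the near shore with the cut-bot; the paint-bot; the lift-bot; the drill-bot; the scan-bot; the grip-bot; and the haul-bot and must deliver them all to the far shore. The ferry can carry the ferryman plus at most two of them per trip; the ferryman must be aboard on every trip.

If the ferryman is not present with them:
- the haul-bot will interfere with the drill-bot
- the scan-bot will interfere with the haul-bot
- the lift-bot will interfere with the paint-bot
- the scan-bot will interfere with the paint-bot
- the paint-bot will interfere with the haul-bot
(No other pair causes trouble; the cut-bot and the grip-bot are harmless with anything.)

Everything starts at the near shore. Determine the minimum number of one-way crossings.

11

Counting alone: the ferryman can take at most 2 across per trip to the far shore, so moving all 7 needs at least 4 loaded trips out, with a return between consecutive ones — at least 7 crossings.
The safety rule pushes this higher. Following every safe sequence of crossings, the most of the 7 that can be at the far shore as the ferry arrives there on crossings 7, 9 is 5, 6 respectively — never all 7.
So no plan with fewer than 11 crossings exists, and this one achieves 11:
1. Ferryman goes to the far shore with the haul-bot and the paint-bot.  [the near shore: the cut-bot, the drill-bot, the grip-bot, the lift-bot, the scan-bot | the far shore: the haul-bot, the paint-bot]
2. Ferryman goes back to the near shore with the paint-bot.  [the near shore: the cut-bot, the drill-bot, the grip-bot, the lift-bot, the paint-bot, the scan-bot | the far shore: the haul-bot]
3. Ferryman goes to the far shore with the cut-bot and the paint-bot.  [the near shore: the drill-bot, the grip-bot, the lift-bot, the scan-bot | the far shore: the cut-bot, the haul-bot, the paint-bot]
4. Ferryman goes back to the near shore with the paint-bot.  [the near shore: the drill-bot, the grip-bot, the lift-bot, the paint-bot, the scan-bot | the far shore: the cut-bot, the haul-bot]
5. Ferryman goes to the far shore with the lift-bot and the paint-bot.  [the near shore: the drill-bot, the grip-bot, the scan-bot | the far shore: the cut-bot, the haul-bot, the lift-bot, the paint-bot]
6. Ferryman goes back to the near shore with the paint-bot.  [the near shore: the drill-bot, the grip-bot, the paint-bot, the scan-bot | the far shore: the cut-bot, the haul-bot, the lift-bot]
7. Ferryman goes to the far shore with the grip-bot and the paint-bot.  [the near shore: the drill-bot, the scan-bot | the far shore: the cut-bot, the grip-bot, the haul-bot, the lift-bot, the paint-bot]
8. Ferryman goes back to the near shore with the paint-bot.  [the near shore: the drill-bot, the paint-bot, the scan-bot | the far shore: the cut-bot, the grip-bot, the haul-bot, the lift-bot]
9. Ferryman goes to the far shore with the drill-bot and the scan-bot.  [the near shore: the paint-bot | the far shore: the cut-bot, the drill-bot, the grip-bot, the haul-bot, the lift-bot, the scan-bot]
10. Ferryman goes back to the near shore with the haul-bot.  [the near shore: the haul-bot, the paint-bot | the far shore: the cut-bot, the drill-bot, the grip-bot, the lift-bot, the scan-bot]
11. Ferryman goes to the far shore with the haul-bot and the paint-bot.  [the near shore: — | the far shore: the cut-bot, the drill-bot, the grip-bot, the haul-bot, the lift-bot, the paint-bot, the scan-bot]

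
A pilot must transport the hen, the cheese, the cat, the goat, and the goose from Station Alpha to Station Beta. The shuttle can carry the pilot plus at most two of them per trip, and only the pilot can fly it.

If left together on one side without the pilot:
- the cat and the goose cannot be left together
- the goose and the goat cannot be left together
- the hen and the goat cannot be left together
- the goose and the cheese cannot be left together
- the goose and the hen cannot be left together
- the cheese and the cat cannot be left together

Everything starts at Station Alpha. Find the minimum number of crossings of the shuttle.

Whatever the first load, the items left behind include a forbidden pair without the pilot. No opening move is safe, so no plan exists.

impossible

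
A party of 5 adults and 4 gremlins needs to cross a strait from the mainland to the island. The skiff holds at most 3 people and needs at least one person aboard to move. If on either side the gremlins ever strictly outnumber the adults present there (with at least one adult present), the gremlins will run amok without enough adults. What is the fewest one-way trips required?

7

Counting alone: each trip to the island takes at most 3 across and each return brings at least 1 back, so after t trips out (and t−1 returns) at most 3t − (t−1) of the 9 are across; that first reaches 9 at t = 4, so at least 7 crossings are needed.
The plan below uses exactly 7 crossings, so it is optimal:
1. 3 gremlins → the island.  (the mainland: 5A 1G; the island: 0A 3G)
2. 1 gremlin ← the mainland.  (the mainland: 5A 2G; the island: 0A 2G)
3. 3 adults → the island.  (the mainland: 2A 2G; the island: 3A 2G)
4. 1 adult ← the mainland.  (the mainland: 3A 2G; the island: 2A 2G)
5. 2 adults and 1 gremlin → the island.  (the mainland: 1A 1G; the island: 4A 3G)
6. 1 adult ← the mainland.  (the mainland: 2A 1G; the island: 3A 3G)
7. 2 adults and 1 gremlin → the island.  (the mainland: 0A 0G; the island: 5A 4G)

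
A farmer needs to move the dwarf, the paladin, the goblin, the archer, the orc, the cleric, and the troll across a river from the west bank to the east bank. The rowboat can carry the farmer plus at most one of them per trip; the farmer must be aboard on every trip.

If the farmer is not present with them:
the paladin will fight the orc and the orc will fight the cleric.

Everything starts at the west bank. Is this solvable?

Yes

1. Farmer goes to the east bank with the orc.
2. Farmer goes back to the west bank alone.
3. Farmer goes to the east bank with the dwarf.
4. Farmer goes back to the west bank alone.
5. Farmer goes to the east bank with the paladin.
6. Farmer goes back to the west bank with the orc.
7. Farmer goes to the east bank with the cleric.
8. Farmer goes back to the west bank alone.
9. Farmer goes to the east bank with the goblin.
10. Farmer goes back to the west bank alone.
11. Farmer goes to the east bank with the archer.
12. Farmer goes back to the west bank alone.
13. Farmer goes to the east bank with the troll.
14. Farmer goes back to the west bank alone.
15. Farmer goes to the east bank with the orc.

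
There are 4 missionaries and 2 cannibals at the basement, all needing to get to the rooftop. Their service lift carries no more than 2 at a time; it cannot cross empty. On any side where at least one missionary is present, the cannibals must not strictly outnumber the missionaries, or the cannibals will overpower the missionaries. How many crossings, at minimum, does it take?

9

Counting alone: each trip to the rooftop takes at most 2 across and each return brings at least 1 back, so after t trips out (and t−1 returns) at most 2t − (t−1) of the 6 are across; that first reaches 6 at t = 5, so at least 9 crossings are needed.
The plan below uses exactly 9 crossings, so it is optimal:
1. 2 cannibals → the rooftop.  (the basement: 4M 0C; the rooftop: 0M 2C)
2. 1 cannibal ← the basement.  (the basement: 4M 1C; the rooftop: 0M 1C)
3. 2 missionaries → the rooftop.  (the basement: 2M 1C; the rooftop: 2M 1C)
4. 1 cannibal ← the basement.  (the basement: 2M 2C; the rooftop: 2M 0C)
5. 2 cannibals → the rooftop.  (the basement: 2M 0C; the rooftop: 2M 2C)
6. 1 cannibal ← the basement.  (the basement: 2M 1C; the rooftop: 2M 1C)
7. 1 missionary and 1 cannibal → the rooftop.  (the basement: 1M 0C; the rooftop: 3M 2C)
8. 1 cannibal ← the basement.  (the basement: 1M 1C; the rooftop: 3M 1C)
9. 1 missionary and 1 cannibal → the rooftop.  (the basement: 0M 0C; the rooftop: 4M 2C)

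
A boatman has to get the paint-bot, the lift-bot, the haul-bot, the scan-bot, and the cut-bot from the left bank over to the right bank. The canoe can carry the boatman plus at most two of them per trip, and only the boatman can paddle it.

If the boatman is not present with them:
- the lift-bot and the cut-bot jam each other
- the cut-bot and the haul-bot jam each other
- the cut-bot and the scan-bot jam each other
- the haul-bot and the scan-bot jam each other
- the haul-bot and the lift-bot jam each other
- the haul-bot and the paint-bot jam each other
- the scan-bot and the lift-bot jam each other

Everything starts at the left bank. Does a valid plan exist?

Whatever the first load, the items left behind include a forbidden pair without the boatman. No opening move is safe, so no plan exists.

No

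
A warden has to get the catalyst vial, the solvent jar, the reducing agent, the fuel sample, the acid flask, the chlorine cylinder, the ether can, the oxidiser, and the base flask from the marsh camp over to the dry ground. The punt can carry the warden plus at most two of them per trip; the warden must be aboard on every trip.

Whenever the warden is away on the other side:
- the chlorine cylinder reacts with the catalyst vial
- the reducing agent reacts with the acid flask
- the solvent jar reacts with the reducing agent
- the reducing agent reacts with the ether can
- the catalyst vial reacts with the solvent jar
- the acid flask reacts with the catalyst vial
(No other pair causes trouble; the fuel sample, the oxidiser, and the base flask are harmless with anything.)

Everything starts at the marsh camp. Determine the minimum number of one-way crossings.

Counting alone: the warden can take at most 2 across per trip to the dry ground, so moving all 9 needs at least 5 loaded trips out, with a return between consecutive ones — at least 9 crossings.
The safety rule pushes this higher. Following every safe sequence of crossings, the most of the 9 that can be at the dry ground as the punt arrives there on crossing 9 is 8 — never all 9.
So no plan with fewer than 11 crossings exists, and this one achieves 11:
1. Warden goes to the dry ground with the catalyst vial and the reducing agent.
2. Warden goes back to the marsh camp alone.
3. Warden goes to the dry ground with the fuel sample.
4. Warden goes back to the marsh camp alone.
5. Warden goes to the dry ground with the acid flask and the solvent jar.
6. Warden goes back to the marsh camp with the catalyst vial and the reducing agent.
7. Warden goes to the dry ground with the chlorine cylinder and the ether can.
8. Warden goes back to the marsh camp alone.
9. Warden goes to the dry ground with the base flask and the oxidiser.
10. Warden goes back to the marsh camp alone.
11. Warden goes to the dry ground with the catalyst vial and the reducing agent.

11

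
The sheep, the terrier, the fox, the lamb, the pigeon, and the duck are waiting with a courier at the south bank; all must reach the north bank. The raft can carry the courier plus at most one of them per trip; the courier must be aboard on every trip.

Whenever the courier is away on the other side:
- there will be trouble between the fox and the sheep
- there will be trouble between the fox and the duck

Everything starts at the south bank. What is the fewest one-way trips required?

Counting alone: the courier can take at most 1 across per trip to the north bank, so moving all 6 needs at least 6 loaded trips out, with a return between consecutive ones — at least 11 crossings.
The safety rule pushes this higher. Following every safe sequence of crossings, the most of the 6 that can be at the north bank as the raft arrives there on crossing 11 is 5 — never all 6.
So no plan with fewer than 13 crossings exists, and this one achieves 13:
1. Courier goes to the north bank with the fox.  [the south bank: the duck, the lamb, the pigeon, the sheep, the terrier | the north bank: the fox]
2. Courier goes back to the south bank alone.  [the south bank: the duck, the lamb, the pigeon, the sheep, the terrier | the north bank: the fox]
3. Courier goes to the north bank with the sheep.  [the south bank: the duck, the lamb, the pigeon, the terrier | the north bank: the fox, the sheep]
4. Courier goes back to the south bank with the fox.  [the south bank: the duck, the fox, the lamb, the pigeon, the terrier | the north bank: the sheep]
5. Courier goes to the north bank with the duck.  [the south bank: the fox, the lamb, the pigeon, the terrier | the north bank: the duck, the sheep]
6. Courier goes back to the south bank alone.  [the south bank: the fox, the lamb, the pigeon, the terrier | the north bank: the duck, the sheep]
7. Courier goes to the north bank with the terrier.  [the south bank: the fox, the lamb, the pigeon | the north bank: the duck, the sheep, the terrier]
8. Courier goes back to the south bank alone.  [the south bank: the fox, the lamb, the pigeon | the north bank: the duck, the sheep, the terrier]
9. Courier goes to the north bank with the lamb.  [the south bank: the fox, the pigeon | the north bank: the duck, the lamb, the sheep, the terrier]
10. Courier goes back to the south bank alone.  [the south bank: the fox, the pigeon | the north bank: the duck, the lamb, the sheep, the terrier]
11. Courier goes to the north bank with the pigeon.  [the south bank: the fox | the north bank: the duck, the lamb, the pigeon, the sheep, the terrier]
12. Courier goes back to the south bank alone.  [the south bank: the fox | the north bank: the duck, the lamb, the pigeon, the sheep, the terrier]
13. Courier goes to the north bank with the fox.  [the south bank: — | the north bank: the duck, the fox, the lamb, the pigeon, the sheep, the terrier]

13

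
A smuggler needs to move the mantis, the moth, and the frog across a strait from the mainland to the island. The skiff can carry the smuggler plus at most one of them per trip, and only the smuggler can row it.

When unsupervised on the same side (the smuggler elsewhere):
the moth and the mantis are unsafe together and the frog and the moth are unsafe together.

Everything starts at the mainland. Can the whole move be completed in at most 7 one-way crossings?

Yes

Yes — this plan uses 7 crossings (≤ 7):
1. Smuggler goes to the island with the moth.
2. Smuggler goes back to the mainland alone.
3. Smuggler goes to the island with the mantis.
4. Smuggler goes back to the mainland with the moth.
5. Smuggler goes to the island with the frog.
6. Smuggler goes back to the mainland alone.
7. Smuggler goes to the island with the moth.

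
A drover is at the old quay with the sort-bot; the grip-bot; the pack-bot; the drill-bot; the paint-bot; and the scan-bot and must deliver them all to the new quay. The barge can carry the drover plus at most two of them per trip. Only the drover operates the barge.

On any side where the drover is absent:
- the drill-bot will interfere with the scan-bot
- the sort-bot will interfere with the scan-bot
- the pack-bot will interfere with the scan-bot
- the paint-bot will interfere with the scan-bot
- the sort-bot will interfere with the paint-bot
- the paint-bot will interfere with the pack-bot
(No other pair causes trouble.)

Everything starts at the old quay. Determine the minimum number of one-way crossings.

Counting alone: the drover can take at most 2 across per trip to the new quay, so moving all 6 needs at least 3 loaded trips out, with a return between consecutive ones — at least 5 crossings.
The safety rule pushes this higher. Following every safe sequence of crossings, the most of the 6 that can be at the new quay as the barge arrives there on crossings 5, 7 is 4, 5 respectively — never all 6.
So no plan with fewer than 9 crossings exists, and this one achieves 9:
1. Drover goes to the new quay with the paint-bot and the scan-bot.
2. Drover goes back to the old quay with the paint-bot.
3. Drover goes to the new quay with the pack-bot and the sort-bot.
4. Drover goes back to the old quay with the scan-bot.
5. Drover goes to the new quay with the grip-bot and the scan-bot.
6. Drover goes back to the old quay with the scan-bot.
7. Drover goes to the new quay with the drill-bot and the paint-bot.
8. Drover goes back to the old quay with the paint-bot.
9. Drover goes to the new quay with the paint-bot and the scan-bot.

9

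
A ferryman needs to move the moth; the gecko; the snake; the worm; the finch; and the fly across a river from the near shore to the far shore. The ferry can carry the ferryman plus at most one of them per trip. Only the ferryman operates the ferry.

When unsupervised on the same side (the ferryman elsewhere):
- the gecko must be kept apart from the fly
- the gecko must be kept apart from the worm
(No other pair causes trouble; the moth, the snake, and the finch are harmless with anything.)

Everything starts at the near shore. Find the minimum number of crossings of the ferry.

13

Counting alone: the ferryman can take at most 1 across per trip to the far shore, so moving all 6 needs at least 6 loaded trips out, with a return between consecutive ones — at least 11 crossings.
The safety rule pushes this higher. Following every safe sequence of crossings, the most of the 6 that can be at the far shore as the ferry arrives there on crossing 11 is 5 — never all 6.
So no plan with fewer than 13 crossings exists, and this one achieves 13:
1. Ferryman goes to the far shore with the gecko.
2. Ferryman goes back to the near shore alone.
3. Ferryman goes to the far shore with the moth.
4. Ferryman goes back to the near shore alone.
5. Ferryman goes to the far shore with the snake.
6. Ferryman goes back to the near shore alone.
7. Ferryman goes to the far shore with the worm.
8. Ferryman goes back to the near shore with the gecko.
9. Ferryman goes to the far shore with the fly.
10. Ferryman goes back to the near shore alone.
11. Ferryman goes to the far shore with the finch.
12. Ferryman goes back to the near shore alone.
13. Ferryman goes to the far shore with the gecko.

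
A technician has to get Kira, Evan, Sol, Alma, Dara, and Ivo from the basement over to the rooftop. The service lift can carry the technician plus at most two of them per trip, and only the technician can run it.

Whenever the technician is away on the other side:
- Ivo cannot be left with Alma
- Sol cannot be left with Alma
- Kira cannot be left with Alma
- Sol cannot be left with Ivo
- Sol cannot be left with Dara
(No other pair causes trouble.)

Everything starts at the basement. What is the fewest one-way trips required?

9

Counting alone: the technician can take at most 2 across per trip to the rooftop, so moving all 6 needs at least 3 loaded trips out, with a return between consecutive ones — at least 5 crossings.
The safety rule pushes this higher. Following every safe sequence of crossings, the most of the 6 that can be at the rooftop as the service lift arrives there on crossings 5, 7 is 4, 5 respectively — never all 6.
So no plan with fewer than 9 crossings exists, and this one achieves 9:
1. Technician goes to the rooftop with Alma and Sol.  [the basement: Dara, Evan, Ivo, Kira | the rooftop: Alma, Sol]
2. Technician goes back to the basement with Sol.  [the basement: Dara, Evan, Ivo, Kira, Sol | the rooftop: Alma]
3. Technician goes to the rooftop with Kira and Sol.  [the basement: Dara, Evan, Ivo | the rooftop: Alma, Kira, Sol]
4. Technician goes back to the basement with Alma.  [the basement: Alma, Dara, Evan, Ivo | the rooftop: Kira, Sol]
5. Technician goes to the rooftop with Alma and Evan.  [the basement: Dara, Ivo | the rooftop: Alma, Evan, Kira, Sol]
6. Technician goes back to the basement with Alma.  [the basement: Alma, Dara, Ivo | the rooftop: Evan, Kira, Sol]
7. Technician goes to the rooftop with Dara and Ivo.  [the basement: Alma | the rooftop: Dara, Evan, Ivo, Kira, Sol]
8. Technician goes back to the basement with Sol.  [the basement: Alma, Sol | the rooftop: Dara, Evan, Ivo, Kira]
9. Technician goes to the rooftop with Alma and Sol.  [the basement: — | the rooftop: Alma, Dara, Evan, Ivo, Kira, Sol]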